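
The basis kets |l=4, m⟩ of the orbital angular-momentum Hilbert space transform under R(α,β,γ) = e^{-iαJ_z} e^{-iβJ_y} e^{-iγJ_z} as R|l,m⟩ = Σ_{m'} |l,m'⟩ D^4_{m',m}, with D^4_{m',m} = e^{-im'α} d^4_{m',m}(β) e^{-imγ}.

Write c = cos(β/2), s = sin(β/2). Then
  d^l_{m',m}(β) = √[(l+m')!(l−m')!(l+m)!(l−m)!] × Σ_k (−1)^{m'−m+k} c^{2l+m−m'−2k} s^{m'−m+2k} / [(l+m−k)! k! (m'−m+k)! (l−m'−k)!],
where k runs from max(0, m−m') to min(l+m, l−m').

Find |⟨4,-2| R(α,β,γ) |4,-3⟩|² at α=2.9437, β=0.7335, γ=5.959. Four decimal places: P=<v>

P=0.2134

Split into d^4_{-2,-3}(β=0.7335) × two z-phases.
Half-angle: c=0.933498, s=0.358583. N=√(2·720·1·5040)=2693.993318
Admissible k: 0..1 (factorial args all ≥0)
  k=0: (−1)^1·2693.9933/(720)·0.9335^7·0.3586^1 = -0.828795
  k=1: (−1)^2·2693.9933/(240)·0.9335^5·0.3586^3 = +0.366878
d^4_{-2,-3}(0.7335) = -0.828795 +0.366878 = -0.461916
|D^4_{-2,-3}|² = |d^4_{-2,-3}(β)|² = (-0.461916)² = 0.213367 (the z-rotation phases have unit modulus)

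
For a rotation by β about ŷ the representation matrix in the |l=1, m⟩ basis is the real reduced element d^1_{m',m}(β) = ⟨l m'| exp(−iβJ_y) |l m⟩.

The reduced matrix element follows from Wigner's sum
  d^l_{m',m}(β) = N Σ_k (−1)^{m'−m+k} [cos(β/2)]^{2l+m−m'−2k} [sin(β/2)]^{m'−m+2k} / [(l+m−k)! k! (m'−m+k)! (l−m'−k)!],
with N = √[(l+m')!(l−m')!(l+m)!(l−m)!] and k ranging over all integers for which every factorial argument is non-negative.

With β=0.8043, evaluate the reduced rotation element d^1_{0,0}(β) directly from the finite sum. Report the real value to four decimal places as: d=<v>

d=0.6936

d^1_{0,0}(β=0.8043) via Wigner's sum:
With c≡cos(β/2)=0.920222 and s≡sin(β/2)=0.391398, N=[1·1·1·1]^{1/2}=1.000000
Admissible k: 0..1 (factorial args all ≥0)
  k=0: (−1)^0·1.0000/(1)·0.9202^2·0.3914^0 = +0.846808
  k=1: (−1)^1·1.0000/(1)·0.9202^0·0.3914^2 = -0.153192
d^1_{0,0}(0.8043) = +0.846808 -0.153192 = +0.693616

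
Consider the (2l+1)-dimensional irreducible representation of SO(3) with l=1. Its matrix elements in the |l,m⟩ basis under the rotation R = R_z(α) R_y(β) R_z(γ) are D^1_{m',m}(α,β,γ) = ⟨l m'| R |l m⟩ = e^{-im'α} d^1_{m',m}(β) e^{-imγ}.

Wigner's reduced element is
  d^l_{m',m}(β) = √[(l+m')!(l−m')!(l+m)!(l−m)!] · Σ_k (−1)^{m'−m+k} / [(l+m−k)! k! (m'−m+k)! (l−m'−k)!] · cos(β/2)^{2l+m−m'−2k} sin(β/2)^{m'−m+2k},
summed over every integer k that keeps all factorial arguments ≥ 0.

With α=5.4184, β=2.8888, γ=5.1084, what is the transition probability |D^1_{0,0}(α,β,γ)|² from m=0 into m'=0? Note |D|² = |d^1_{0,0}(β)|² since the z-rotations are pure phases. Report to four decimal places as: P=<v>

P=0.9374

First d^1_{0,0}(β=2.8888), then the phase factors e^{-i(0)α} and e^{-i(0)γ}:
Half-angle: c=0.126060, s=0.992023. N=√(1·1·1·1)=1.000000
Admissible k: 0..1 (factorial args all ≥0)
  k=0: (−1)^0·1.0000/(1)·0.1261^2·0.9920^0 = +0.015891
  k=1: (−1)^1·1.0000/(1)·0.1261^0·0.9920^2 = -0.984109
d^1_{0,0}(2.8888) = +0.015891 -0.984109 = -0.968218
|D^1_{0,0}|² = |d^1_{0,0}(β)|² = (-0.968218)² = 0.937446 (the z-rotation phases have unit modulus)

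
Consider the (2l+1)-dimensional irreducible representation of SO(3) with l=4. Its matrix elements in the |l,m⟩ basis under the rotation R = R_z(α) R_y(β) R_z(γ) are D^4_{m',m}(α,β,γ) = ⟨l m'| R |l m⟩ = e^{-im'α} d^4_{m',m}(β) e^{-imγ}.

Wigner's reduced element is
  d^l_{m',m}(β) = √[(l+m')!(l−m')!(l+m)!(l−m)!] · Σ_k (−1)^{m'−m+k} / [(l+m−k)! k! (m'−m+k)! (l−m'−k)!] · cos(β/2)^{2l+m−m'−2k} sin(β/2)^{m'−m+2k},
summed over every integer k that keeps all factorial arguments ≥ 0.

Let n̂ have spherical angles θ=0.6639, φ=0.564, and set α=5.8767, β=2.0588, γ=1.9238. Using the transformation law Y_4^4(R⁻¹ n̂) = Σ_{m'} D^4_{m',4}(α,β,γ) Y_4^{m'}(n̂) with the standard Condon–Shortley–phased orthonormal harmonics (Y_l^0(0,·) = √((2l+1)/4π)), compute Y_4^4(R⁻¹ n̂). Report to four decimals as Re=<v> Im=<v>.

Re=-0.4030 Im=0.1745

Need the full column D^4_{m',4} for m'=−4..4 at α=5.8767, β=2.0588, γ=1.9238.
cos(β/2)=0.515333, sin(β/2)=0.856990
d^4_{-4,4}: single k=8 term ⇒ +0.290942;  D = -0.289381-0.030098i
d^4_{-3,4}: single k=7 term ⇒ +0.494838;  D = -0.431838-0.241621i
d^4_{-2,4}: single k=6 term ⇒ +0.556685;  D = -0.338752-0.441753i
d^4_{-1,4}: single k=5 term ⇒ +0.473409;  D = -0.116070-0.458960i
d^4_{0,4}: single k=4 term ⇒ +0.318276;  D = +0.050324-0.314273i
d^4_{1,4}: single k=3 term ⇒ +0.171183;  D = +0.091693-0.144555i
d^4_{2,4}: single k=2 term ⇒ +0.072788;  D = +0.060114-0.041042i
d^4_{3,4}: single k=1 term ⇒ +0.023396;  D = +0.022963-0.004477i
d^4_{4,4}: single k=0 term ⇒ +0.004974;  D = +0.004861+0.001056i
Y_4^{m'}(θ=0.6639,φ=0.564) and Σ D·Y over m':
  (-0.2894-0.0301i)·(-0.0404-0.0494i)  (-0.4318-0.2416i)·(-0.0279-0.2290i)  (-0.3388-0.4418i)·(+0.1819-0.3836i)  (-0.1161-0.4590i)·(+0.2604-0.1647i)  (+0.0503-0.3143i)·(-0.2266+0.0000i)  (+0.0917-0.1446i)·(-0.2604-0.1647i)  (+0.0601-0.0410i)·(+0.1819+0.3836i)  (+0.0230-0.0045i)·(+0.0279-0.2290i)  (+0.0049+0.0011i)·(-0.0404+0.0494i)
Y_4^4(R⁻¹ n̂) = -0.403018+0.174456i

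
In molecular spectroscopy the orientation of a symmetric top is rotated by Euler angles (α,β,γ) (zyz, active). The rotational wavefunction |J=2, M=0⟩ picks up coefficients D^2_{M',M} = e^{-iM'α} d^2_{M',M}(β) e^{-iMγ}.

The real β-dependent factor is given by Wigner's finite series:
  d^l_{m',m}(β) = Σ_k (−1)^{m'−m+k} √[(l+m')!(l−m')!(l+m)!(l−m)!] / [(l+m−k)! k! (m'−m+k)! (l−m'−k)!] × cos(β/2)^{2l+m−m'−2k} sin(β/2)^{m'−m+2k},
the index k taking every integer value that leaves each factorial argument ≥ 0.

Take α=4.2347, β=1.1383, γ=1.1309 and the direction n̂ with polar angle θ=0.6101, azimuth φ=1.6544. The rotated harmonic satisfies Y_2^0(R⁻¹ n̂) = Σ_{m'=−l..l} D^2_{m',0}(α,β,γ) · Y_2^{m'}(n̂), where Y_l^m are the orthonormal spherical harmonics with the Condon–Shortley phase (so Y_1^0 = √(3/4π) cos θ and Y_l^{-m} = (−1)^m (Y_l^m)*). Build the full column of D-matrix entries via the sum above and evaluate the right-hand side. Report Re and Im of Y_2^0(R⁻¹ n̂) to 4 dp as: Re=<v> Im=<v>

Re=-0.3065 Im=0.0000

Need the full column D^2_{m',0} for m'=−2..2 at α=4.2347, β=1.1383, γ=1.1309.
cos(β/2)=0.842359, sin(β/2)=0.538916
d^2_{-2,0}: single k=2 term ⇒ +0.504793;  D = -0.291417+0.412179i
d^2_{-1,0}: k∈[1..2] ⇒ +0.789022 -0.322951 = +0.466071;  D = -0.214266-0.413899i
d^2_{0,0}: k∈[0..2] ⇒ +0.503489 -0.824323 +0.084350 = -0.236484;  D = -0.236484+0.000000i
d^2_{1,0}: k∈[0..1] ⇒ -0.789022 +0.322951 = -0.466071;  D = +0.214266-0.413899i
d^2_{2,0}: single k=0 term ⇒ +0.504793;  D = -0.291417-0.412179i
Y_2^{m'}(θ=0.6101,φ=1.6544) and Σ D·Y over m':
  (-0.2914+0.4122i)·(-0.1250+0.0211i)  (-0.2143-0.4139i)·(-0.0303-0.3615i)  (-0.2365+0.0000i)·(+0.3202+0.0000i)  (+0.2143-0.4139i)·(+0.0303-0.3615i)  (-0.2914-0.4122i)·(-0.1250-0.0211i)
Y_2^0(R⁻¹ n̂) = -0.306515+0.000000i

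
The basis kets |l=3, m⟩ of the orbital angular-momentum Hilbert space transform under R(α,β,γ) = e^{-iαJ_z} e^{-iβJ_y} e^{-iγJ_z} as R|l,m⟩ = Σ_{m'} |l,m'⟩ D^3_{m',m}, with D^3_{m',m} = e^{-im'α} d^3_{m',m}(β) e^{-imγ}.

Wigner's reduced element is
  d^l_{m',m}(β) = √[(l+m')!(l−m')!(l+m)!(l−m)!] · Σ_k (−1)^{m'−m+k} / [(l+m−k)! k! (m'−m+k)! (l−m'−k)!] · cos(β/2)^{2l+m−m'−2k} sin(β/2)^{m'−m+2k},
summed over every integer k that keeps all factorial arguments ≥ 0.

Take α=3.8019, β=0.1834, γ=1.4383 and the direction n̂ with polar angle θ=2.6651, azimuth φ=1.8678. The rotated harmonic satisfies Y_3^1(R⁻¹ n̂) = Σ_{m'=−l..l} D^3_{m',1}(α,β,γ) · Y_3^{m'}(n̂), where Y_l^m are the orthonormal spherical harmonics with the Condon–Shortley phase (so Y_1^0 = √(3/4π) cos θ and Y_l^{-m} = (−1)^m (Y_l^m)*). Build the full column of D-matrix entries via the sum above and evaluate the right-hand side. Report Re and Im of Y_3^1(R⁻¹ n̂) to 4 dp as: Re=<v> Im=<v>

Need the full column D^3_{m',1} for m'=−3..3 at α=3.8019, β=0.1834, γ=1.4383.
cos(β/2)=0.995799, sin(β/2)=0.091572
d^3_{-3,1}: single k=4 term ⇒ +0.000270;  D = -0.000231-0.000139i
d^3_{-2,1}: k∈[3..4] ⇒ +0.004795 -0.000020 = +0.004775;  D = +0.004742-0.000561i
d^3_{-1,1}: k∈[2..4] ⇒ +0.049472 -0.000558 +0.000001 = +0.048915;  D = -0.034843+0.034331i
d^3_{0,1}: k∈[1..3] ⇒ +0.310605 -0.007880 +0.000022 = +0.302748;  D = +0.039996-0.300094i
d^3_{1,1}: k∈[0..2] ⇒ +0.975054 -0.065962 +0.000418 = +0.909510;  D = +0.458069+0.785736i
d^3_{2,1}: k∈[0..1] ⇒ -0.283542 +0.004795 = -0.278747;  D = +0.258585+0.104086i
d^3_{3,1}: single k=0 term ⇒ +0.031934;  D = +0.030711-0.008752i
Y_3^{m'}(θ=2.6651,φ=1.8678) and Σ D·Y over m':
  (-0.0002-0.0001i)·(+0.0313+0.0253i)  (+0.0047-0.0006i)·(+0.1583-0.1069i)  (-0.0348+0.0343i)·(-0.1279-0.4179i)  (+0.0400-0.3001i)·(-0.3144+0.0000i)  (+0.4581+0.7857i)·(+0.1279-0.4179i)  (+0.2586+0.1041i)·(+0.1583+0.1069i)  (+0.0307-0.0088i)·(-0.0313+0.0253i)
Y_3^1(R⁻¹ n̂) = +0.422906+0.058171i

Re=0.4229 Im=0.0582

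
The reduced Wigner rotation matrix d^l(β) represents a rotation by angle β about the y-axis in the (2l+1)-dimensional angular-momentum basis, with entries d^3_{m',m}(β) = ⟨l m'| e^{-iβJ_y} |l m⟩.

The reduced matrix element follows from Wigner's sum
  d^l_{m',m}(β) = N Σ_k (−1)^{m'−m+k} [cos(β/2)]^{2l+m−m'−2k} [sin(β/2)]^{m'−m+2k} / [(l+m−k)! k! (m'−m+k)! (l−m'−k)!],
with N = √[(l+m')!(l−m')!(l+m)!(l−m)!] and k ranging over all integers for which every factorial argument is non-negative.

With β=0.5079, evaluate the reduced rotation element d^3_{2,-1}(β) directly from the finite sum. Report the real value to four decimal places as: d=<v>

d=-0.0879

d^3_{2,-1}(β=0.5079) via Wigner's sum:
c=cos(0.5079/2)=0.967928, s=sin(0.5079/2)=0.251229; N=√[120·1·2·24]=75.894664
k∈{0,1} keeps every argument non-negative
  k=0: (−1)^3·75.8947/(12)·0.9679^3·0.2512^3 = -0.090943
  k=1: (−1)^4·75.8947/(24)·0.9679^1·0.2512^5 = +0.003063
d^3_{2,-1}(0.5079) = -0.090943 +0.003063 = -0.087880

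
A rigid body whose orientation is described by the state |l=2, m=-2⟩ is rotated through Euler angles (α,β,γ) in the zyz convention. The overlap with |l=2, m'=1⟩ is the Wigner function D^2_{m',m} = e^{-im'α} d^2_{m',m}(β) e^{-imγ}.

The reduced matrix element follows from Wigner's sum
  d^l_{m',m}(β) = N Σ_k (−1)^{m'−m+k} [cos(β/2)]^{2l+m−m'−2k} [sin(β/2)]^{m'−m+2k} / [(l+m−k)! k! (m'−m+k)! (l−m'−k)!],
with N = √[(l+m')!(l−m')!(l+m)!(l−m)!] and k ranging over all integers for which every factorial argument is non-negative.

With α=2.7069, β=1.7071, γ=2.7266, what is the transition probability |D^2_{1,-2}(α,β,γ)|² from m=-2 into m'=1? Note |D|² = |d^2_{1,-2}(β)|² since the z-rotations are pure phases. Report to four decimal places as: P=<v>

First d^2_{1,-2}(β=1.7071), then the phase factors e^{-i(1)α} and e^{-i(-2)γ}:
With c≡cos(β/2)=0.657312 and s≡sin(β/2)=0.753619, N=[6·1·1·24]^{1/2}=12.000000
The bounds max(0,m−m')=0 and min(l+m,l−m')=0 give 1 term
  k=0: (−1)^3·12.0000/(6)·0.6573^1·0.7536^3 = -0.562673
d^2_{1,-2}(1.7071) = -0.562673
|D^2_{1,-2}|² = |d^2_{1,-2}(β)|² = (-0.562673)² = 0.316601 (the z-rotation phases have unit modulus)

P=0.3166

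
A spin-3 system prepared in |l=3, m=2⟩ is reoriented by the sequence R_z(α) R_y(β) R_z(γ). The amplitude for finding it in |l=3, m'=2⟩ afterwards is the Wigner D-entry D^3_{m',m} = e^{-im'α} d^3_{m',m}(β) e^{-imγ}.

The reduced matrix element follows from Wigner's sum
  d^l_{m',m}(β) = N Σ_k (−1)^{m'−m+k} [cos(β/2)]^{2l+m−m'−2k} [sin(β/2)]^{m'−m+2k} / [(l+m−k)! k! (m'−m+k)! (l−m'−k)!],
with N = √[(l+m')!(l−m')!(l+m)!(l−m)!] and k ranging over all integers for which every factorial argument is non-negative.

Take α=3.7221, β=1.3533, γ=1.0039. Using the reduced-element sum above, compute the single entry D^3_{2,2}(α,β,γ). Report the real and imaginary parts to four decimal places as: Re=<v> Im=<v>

D^3_{2,2}(3.7221,1.3533,1.0039) = e^{-i·2·3.7221}·d^3_{2,2}(1.3533)·e^{-i·2·1.0039}. Compute d first:
c=cos(1.3533/2)=0.779675, s=sin(1.3533/2)=0.626185; N=√[120·1·120·1]=120.000000
Admissible k: 0..1 (factorial args all ≥0)
  k=0: (−1)^0·120.0000/(120)·0.7797^6·0.6262^0 = +0.224637
  k=1: (−1)^1·120.0000/(24)·0.7797^4·0.6262^2 = -0.724484
d^3_{2,2}(1.3533) = +0.224637 -0.724484 = -0.499847
Attach z-rotation phases: D = e^{-i(2)(3.7221)}·(-0.499847)·e^{-i(2)(1.0039)} = +0.499662-0.013605i

Re=0.4997 Im=-0.0136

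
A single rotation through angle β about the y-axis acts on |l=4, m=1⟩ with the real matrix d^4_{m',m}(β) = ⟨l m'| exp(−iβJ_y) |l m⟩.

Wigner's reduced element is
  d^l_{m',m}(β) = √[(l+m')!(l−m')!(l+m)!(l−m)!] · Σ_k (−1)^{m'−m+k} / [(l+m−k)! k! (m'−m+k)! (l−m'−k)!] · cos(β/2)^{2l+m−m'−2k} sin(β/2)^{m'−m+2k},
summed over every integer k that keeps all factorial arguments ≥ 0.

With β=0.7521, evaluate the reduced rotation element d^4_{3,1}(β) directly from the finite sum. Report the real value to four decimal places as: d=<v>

d=0.5131

d^4_{3,1}(β=0.7521) via Wigner's sum:
With c≡cos(β/2)=0.930123 and s≡sin(β/2)=0.367249, N=[5040·1·120·6]^{1/2}=1904.940944
k∈{0,1} keeps every argument non-negative
  k=0: (−1)^2·1904.9409/(240)·0.9301^6·0.3672^2 = +0.693160
  k=1: (−1)^3·1904.9409/(144)·0.9301^4·0.3672^4 = -0.180104
d^4_{3,1}(0.7521) = +0.693160 -0.180104 = +0.513056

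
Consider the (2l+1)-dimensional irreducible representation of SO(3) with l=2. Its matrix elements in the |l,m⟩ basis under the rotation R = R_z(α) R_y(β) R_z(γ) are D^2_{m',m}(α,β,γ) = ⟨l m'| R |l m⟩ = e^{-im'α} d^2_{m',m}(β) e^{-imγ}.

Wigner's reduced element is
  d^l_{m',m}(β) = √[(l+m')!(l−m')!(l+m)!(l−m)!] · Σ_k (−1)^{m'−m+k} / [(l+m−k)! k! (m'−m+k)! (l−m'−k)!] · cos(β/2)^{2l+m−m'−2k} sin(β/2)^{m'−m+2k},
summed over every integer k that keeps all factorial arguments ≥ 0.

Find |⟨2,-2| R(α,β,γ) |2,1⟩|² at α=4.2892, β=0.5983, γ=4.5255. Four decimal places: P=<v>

D^2_{-2,1}(4.2892,0.5983,4.5255) = e^{-i·-2·4.2892}·d^2_{-2,1}(0.5983)·e^{-i·1·4.5255}. Compute d first:
c=cos(0.5983/2)=0.955587, s=sin(0.5983/2)=0.294708; N=√[1·24·6·1]=12.000000
k∈{3} keeps every argument non-negative
  k=3: (−1)^0·12.0000/(6)·0.9556^1·0.2947^3 = +0.048919
d^2_{-2,1}(0.5983) = +0.048919
|D^2_{-2,1}|² = |d^2_{-2,1}(β)|² = (+0.048919)² = 0.002393 (the z-rotation phases have unit modulus)

P=0.0024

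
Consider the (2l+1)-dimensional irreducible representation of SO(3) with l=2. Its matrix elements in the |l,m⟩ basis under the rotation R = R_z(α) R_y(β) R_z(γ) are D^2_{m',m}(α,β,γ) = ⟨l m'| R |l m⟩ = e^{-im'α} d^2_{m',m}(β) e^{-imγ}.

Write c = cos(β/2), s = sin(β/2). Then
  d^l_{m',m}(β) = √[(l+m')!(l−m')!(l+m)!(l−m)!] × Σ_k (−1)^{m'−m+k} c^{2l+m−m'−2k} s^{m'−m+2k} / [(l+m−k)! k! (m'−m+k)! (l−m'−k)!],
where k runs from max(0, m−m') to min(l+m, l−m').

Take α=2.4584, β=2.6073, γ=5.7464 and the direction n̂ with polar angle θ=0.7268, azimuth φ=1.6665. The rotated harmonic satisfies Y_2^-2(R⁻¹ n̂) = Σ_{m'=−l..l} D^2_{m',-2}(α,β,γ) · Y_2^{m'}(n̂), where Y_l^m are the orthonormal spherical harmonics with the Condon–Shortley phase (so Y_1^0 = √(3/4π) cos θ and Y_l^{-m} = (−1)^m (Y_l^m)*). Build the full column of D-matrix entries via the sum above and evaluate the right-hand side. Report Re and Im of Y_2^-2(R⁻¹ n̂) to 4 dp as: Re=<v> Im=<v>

Re=-0.1796 Im=-0.2682

Need the full column D^2_{m',-2} for m'=−2..2 at α=2.4584, β=2.6073, γ=5.7464.
cos(β/2)=0.263980, sin(β/2)=0.964528
d^2_{-2,-2}: single k=0 term ⇒ +0.004856;  D = -0.003709-0.003134i
d^2_{-1,-2}: single k=0 term ⇒ -0.035486;  D = -0.006561-0.034874i
d^2_{0,-2}: single k=0 term ⇒ +0.158799;  D = +0.075745-0.139570i
d^2_{1,-2}: single k=0 term ⇒ -0.473746;  D = +0.438104-0.180278i
d^2_{2,-2}: single k=0 term ⇒ +0.865485;  D = +0.828646+0.249821i
Y_2^{m'}(θ=0.7268,φ=1.6665) and Σ D·Y over m':
  (-0.0037-0.0031i)·(-0.1674+0.0324i)  (-0.0066-0.0349i)·(-0.0367-0.3819i)  (+0.0757-0.1396i)·(+0.2130+0.0000i)  (+0.4381-0.1803i)·(+0.0367-0.3819i)  (+0.8286+0.2498i)·(-0.1674-0.0324i)
Y_2^-2(R⁻¹ n̂) = -0.179644-0.268165i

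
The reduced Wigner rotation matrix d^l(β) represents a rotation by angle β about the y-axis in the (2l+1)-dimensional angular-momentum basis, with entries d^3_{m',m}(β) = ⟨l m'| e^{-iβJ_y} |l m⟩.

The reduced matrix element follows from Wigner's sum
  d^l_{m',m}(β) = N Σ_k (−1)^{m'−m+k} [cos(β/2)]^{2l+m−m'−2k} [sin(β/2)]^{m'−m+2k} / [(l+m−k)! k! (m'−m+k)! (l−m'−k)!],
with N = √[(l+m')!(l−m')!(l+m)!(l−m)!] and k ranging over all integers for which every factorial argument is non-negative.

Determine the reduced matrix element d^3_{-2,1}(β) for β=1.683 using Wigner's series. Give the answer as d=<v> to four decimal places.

d^3_{-2,1}(β=1.683) via Wigner's sum:
Half-angle: c=0.666345, s=0.745643. N=√(1·120·24·2)=75.894664
Admissible k: 3..4 (factorial args all ≥0)
  k=3: (−1)^0·75.8947/(12)·0.6663^3·0.7456^3 = +0.775749
  k=4: (−1)^1·75.8947/(24)·0.6663^1·0.7456^5 = -0.485686
d^3_{-2,1}(1.683) = +0.775749 -0.485686 = +0.290063

d=0.2901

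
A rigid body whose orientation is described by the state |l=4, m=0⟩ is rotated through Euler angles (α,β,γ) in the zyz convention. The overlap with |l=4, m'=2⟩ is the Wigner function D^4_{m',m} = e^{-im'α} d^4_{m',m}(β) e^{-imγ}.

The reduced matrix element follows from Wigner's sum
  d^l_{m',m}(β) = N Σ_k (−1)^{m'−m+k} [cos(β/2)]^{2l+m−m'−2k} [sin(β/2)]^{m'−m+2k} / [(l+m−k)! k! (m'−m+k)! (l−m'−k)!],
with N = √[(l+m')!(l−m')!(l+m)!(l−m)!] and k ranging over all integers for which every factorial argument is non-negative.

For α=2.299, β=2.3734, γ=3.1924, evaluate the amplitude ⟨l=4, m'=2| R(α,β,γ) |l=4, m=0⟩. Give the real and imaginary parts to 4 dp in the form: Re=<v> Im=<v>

Split into d^4_{2,0}(β=2.3734) × two z-phases.
Half-angle: c=0.374721, s=0.927137. N=√(720·2·24·24)=910.735966
k: max(0,(0)−(2))=0 … min(4+(0),4−(2))=2
  k=0: (−1)^2·910.7360/(96)·0.3747^6·0.9271^2 = +0.022577
  k=1: (−1)^3·910.7360/(36)·0.3747^4·0.9271^4 = -0.368554
  k=2: (−1)^4·910.7360/(96)·0.3747^2·0.9271^6 = +0.846064
d^4_{2,0}(2.3734) = +0.022577 -0.368554 +0.846064 = +0.500087
Phases: e^{-i·(2)·2.299}=-0.114140+0.993465i, e^{-i·(0)·3.1924}=+1.000000+0.000000i ⇒ D=-0.057080+0.496819i

Re=-0.0571 Im=0.4968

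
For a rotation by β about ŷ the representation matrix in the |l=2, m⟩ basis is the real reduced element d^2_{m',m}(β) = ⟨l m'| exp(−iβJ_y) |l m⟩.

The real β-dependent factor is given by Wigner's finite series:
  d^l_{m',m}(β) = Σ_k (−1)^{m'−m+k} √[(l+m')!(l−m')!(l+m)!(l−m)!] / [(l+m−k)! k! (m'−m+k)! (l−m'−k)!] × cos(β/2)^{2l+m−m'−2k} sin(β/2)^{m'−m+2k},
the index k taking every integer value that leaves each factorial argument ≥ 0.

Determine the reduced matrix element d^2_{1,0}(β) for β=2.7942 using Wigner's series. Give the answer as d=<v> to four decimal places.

d=0.3921

d^2_{1,0}(β=2.7942) via Wigner's sum:
With c≡cos(β/2)=0.172824 and s≡sin(β/2)=0.984953, N=[6·1·2·2]^{1/2}=4.898979
k∈{0,1} keeps every argument non-negative
  k=0: (−1)^1·4.8990/(2)·0.1728^3·0.9850^1 = -0.012454
  k=1: (−1)^2·4.8990/(2)·0.1728^1·0.9850^3 = +0.404507
d^2_{1,0}(2.7942) = -0.012454 +0.404507 = +0.392053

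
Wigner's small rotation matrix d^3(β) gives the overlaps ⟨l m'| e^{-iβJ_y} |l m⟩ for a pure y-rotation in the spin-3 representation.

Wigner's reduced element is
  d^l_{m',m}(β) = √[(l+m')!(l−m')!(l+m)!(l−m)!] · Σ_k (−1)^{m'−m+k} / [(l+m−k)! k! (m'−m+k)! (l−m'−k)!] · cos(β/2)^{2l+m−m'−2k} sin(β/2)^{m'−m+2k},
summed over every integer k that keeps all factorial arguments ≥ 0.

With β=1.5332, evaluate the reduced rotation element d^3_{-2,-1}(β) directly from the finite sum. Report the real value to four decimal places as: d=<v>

d^3_{-2,-1}(β=1.5332) via Wigner's sum:
c=cos(1.5332/2)=0.720273, s=sin(1.5332/2)=0.693690; N=√[1·120·2·24]=75.894664
The bounds max(0,m−m')=1 and min(l+m,l−m')=2 give 2 terms
  k=1: (−1)^0·75.8947/(24)·0.7203^5·0.6937^1 = +0.425258
  k=2: (−1)^1·75.8947/(12)·0.7203^3·0.6937^3 = -0.788895
d^3_{-2,-1}(1.5332) = +0.425258 -0.788895 = -0.363637

d=-0.3636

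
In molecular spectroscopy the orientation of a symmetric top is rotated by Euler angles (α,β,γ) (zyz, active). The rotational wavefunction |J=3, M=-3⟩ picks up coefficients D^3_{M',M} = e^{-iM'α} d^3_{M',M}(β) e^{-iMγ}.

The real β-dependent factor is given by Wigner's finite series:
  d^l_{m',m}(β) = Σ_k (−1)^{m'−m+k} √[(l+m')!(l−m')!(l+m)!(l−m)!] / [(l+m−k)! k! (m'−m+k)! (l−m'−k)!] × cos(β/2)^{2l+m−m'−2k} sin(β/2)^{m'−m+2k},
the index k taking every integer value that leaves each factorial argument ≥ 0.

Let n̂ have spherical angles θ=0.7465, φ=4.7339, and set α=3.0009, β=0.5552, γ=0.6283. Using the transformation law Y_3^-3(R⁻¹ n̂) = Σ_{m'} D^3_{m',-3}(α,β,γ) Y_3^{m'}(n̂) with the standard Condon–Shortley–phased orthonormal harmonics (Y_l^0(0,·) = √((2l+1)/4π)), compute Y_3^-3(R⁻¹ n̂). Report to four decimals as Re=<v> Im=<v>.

Need the full column D^3_{m',-3} for m'=−3..3 at α=3.0009, β=0.5552, γ=0.6283.
cos(β/2)=0.961716, sin(β/2)=0.274048
d^3_{-3,-3}: single k=0 term ⇒ +0.791190;  D = -0.085262-0.786583i
d^3_{-2,-3}: single k=0 term ⇒ -0.552251;  D = +0.018066-0.551956i
d^3_{-1,-3}: single k=0 term ⇒ +0.248821;  D = +0.042932-0.245089i
d^3_{0,-3}: single k=0 term ⇒ -0.081872;  D = +0.025296-0.077867i
d^3_{1,-3}: single k=0 term ⇒ +0.020204;  D = +0.008875-0.018151i
d^3_{2,-3}: single k=0 term ⇒ -0.003641;  D = +0.002042-0.003015i
d^3_{3,-3}: single k=0 term ⇒ +0.000424;  D = +0.000284-0.000314i
Y_3^{m'}(θ=0.7465,φ=4.7339) and Σ D·Y over m':
  (-0.0853-0.7866i)·(-0.0084-0.1304i)  (+0.0181-0.5520i)·(-0.3456+0.0149i)  (+0.0429-0.2451i)·(+0.0080+0.3717i)  (+0.0253-0.0779i)·(-0.0837+0.0000i)  (+0.0089-0.0182i)·(-0.0080+0.3717i)  (+0.0020-0.0030i)·(-0.3456-0.0149i)  (+0.0003-0.0003i)·(+0.0084-0.1304i)
Y_3^-3(R⁻¹ n̂) = -0.004645+0.233724i

Re=-0.0046 Im=0.2337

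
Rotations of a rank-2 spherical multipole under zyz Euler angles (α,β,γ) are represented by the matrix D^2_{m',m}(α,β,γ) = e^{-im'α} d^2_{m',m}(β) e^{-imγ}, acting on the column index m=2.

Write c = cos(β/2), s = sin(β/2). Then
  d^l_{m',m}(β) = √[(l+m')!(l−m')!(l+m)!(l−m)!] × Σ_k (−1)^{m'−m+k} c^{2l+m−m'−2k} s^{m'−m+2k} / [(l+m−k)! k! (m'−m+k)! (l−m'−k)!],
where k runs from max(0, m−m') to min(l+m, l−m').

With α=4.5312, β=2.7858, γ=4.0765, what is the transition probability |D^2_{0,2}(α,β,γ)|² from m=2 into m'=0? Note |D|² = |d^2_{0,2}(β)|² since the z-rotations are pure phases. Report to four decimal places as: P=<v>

First d^2_{0,2}(β=2.7858), then the phase factors e^{-i(0)α} and e^{-i(2)γ}:
c=cos(2.7858/2)=0.176959, s=sin(2.7858/2)=0.984218; N=√[2·2·24·1]=9.797959
k∈{2} keeps every argument non-negative
  k=2: (−1)^0·9.7980/(4)·0.1770^2·0.9842^2 = +0.074303
d^2_{0,2}(2.7858) = +0.074303
|D^2_{0,2}|² = |d^2_{0,2}(β)|² = (+0.074303)² = 0.005521 (the z-rotation phases have unit modulus)

P=0.0055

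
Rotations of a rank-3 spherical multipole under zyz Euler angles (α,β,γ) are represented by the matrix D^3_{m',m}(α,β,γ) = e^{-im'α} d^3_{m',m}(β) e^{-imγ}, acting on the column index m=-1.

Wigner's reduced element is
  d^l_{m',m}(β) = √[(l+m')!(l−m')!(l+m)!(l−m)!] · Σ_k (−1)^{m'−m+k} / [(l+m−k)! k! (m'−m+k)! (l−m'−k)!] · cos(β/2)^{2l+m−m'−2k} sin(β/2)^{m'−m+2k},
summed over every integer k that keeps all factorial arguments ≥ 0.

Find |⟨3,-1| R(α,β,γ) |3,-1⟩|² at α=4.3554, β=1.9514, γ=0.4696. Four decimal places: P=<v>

Split into d^3_{-1,-1}(β=1.9514) × two z-phases.
Half-angle: c=0.560589, s=0.828095. N=√(2·24·2·24)=48.000000
k∈{0,1,2} keeps every argument non-negative
  k=0: (−1)^0·48.0000/(48)·0.5606^6·0.8281^0 = +0.031036
  k=1: (−1)^1·48.0000/(6)·0.5606^4·0.8281^2 = -0.541785
  k=2: (−1)^2·48.0000/(8)·0.5606^2·0.8281^4 = +0.886664
d^3_{-1,-1}(1.9514) = +0.031036 -0.541785 +0.886664 = +0.375916
|D^3_{-1,-1}|² = |d^3_{-1,-1}(β)|² = (+0.375916)² = 0.141313 (the z-rotation phases have unit modulus)

P=0.1413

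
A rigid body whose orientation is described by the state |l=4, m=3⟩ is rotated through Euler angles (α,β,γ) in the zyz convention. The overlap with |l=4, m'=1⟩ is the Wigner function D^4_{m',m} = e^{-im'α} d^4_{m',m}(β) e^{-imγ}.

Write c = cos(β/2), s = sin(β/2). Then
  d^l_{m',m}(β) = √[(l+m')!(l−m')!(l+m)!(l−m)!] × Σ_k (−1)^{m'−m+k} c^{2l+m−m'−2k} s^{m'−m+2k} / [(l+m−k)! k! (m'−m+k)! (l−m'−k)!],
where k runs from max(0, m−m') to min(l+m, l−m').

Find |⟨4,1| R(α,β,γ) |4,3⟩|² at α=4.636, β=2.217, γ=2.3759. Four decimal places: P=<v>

D^4_{1,3}(4.636,2.217,2.3759) = e^{-i·1·4.636}·d^4_{1,3}(2.217)·e^{-i·3·2.3759}. Compute d first:
Half-angle: c=0.446005, s=0.895031. N=√(120·6·5040·1)=1904.940944
k: max(0,(3)−(1))=2 … min(4+(3),4−(1))=3
  k=2: (−1)^0·1904.9409/(240)·0.4460^6·0.8950^2 = +0.050047
  k=3: (−1)^1·1904.9409/(144)·0.4460^4·0.8950^4 = -0.335914
d^4_{1,3}(2.217) = +0.050047 -0.335914 = -0.285866
|D^4_{1,3}|² = |d^4_{1,3}(β)|² = (-0.285866)² = 0.081720 (the z-rotation phases have unit modulus)

P=0.0817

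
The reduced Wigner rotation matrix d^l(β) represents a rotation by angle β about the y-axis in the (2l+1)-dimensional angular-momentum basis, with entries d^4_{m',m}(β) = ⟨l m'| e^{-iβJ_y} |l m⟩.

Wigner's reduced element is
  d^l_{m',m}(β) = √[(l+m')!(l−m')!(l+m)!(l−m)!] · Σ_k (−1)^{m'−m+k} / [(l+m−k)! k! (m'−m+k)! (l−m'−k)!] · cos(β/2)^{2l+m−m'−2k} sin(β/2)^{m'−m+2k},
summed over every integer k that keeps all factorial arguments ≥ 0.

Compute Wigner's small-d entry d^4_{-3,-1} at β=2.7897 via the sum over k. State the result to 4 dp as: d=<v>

d=-0.0114

d^4_{-3,-1}(β=2.7897) via Wigner's sum:
With c≡cos(β/2)=0.175040 and s≡sin(β/2)=0.984561, N=[1·5040·6·120]^{1/2}=1904.940944
k: max(0,(-1)−(-3))=2 … min(4+(-1),4−(-3))=3
  k=2: (−1)^0·1904.9409/(240)·0.1750^6·0.9846^2 = +0.000221
  k=3: (−1)^1·1904.9409/(144)·0.1750^4·0.9846^4 = -0.011669
d^4_{-3,-1}(2.7897) = +0.000221 -0.011669 = -0.011448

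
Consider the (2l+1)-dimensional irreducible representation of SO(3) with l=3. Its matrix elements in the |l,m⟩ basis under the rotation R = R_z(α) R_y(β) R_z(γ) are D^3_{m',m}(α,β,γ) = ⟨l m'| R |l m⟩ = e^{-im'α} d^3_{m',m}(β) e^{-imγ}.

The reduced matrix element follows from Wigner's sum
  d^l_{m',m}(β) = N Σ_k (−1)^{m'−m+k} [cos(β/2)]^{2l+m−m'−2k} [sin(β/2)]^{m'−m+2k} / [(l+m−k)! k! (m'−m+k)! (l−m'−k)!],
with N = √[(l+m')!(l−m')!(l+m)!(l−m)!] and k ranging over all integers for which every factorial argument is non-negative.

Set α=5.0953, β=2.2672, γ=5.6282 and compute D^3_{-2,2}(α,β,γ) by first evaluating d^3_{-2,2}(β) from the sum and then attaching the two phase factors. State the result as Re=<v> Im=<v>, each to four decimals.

Split into d^3_{-2,2}(β=2.2672) × two z-phases.
c=cos(2.2672/2)=0.423401, s=sin(2.2672/2)=0.905942; N=√[1·120·120·1]=120.000000
Admissible k: 4..5 (factorial args all ≥0)
  k=4: (−1)^0·120.0000/(24)·0.4234^2·0.9059^4 = +0.603777
  k=5: (−1)^1·120.0000/(120)·0.4234^0·0.9059^6 = -0.552845
d^3_{-2,2}(2.2672) = +0.603777 -0.552845 = +0.050932
Phases: e^{-i·(-2)·5.0953}=-0.720813-0.693130i, e^{-i·(2)·5.6282}=+0.257878+0.966177i ⇒ D=+0.024641-0.044574i

Re=0.0246 Im=-0.0446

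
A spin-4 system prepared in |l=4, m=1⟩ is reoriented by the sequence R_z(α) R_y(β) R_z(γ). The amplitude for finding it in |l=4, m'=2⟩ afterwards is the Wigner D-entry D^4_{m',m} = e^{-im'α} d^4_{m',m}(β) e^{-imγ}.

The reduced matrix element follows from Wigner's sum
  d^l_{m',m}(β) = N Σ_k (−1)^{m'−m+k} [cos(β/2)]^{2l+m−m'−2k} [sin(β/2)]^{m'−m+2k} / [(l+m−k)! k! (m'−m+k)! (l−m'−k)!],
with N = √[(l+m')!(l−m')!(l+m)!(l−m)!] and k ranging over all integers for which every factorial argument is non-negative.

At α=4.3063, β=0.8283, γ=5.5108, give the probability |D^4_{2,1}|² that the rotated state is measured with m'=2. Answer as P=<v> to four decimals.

P=0.0212

D^4_{2,1}(4.3063,0.8283,5.5108) = e^{-i·2·4.3063}·d^4_{2,1}(0.8283)·e^{-i·1·5.5108}. Compute d first:
Half-angle: c=0.915459, s=0.402412. N=√(720·2·120·6)=1018.233765
k∈{0,1,2} keeps every argument non-negative
  k=0: (−1)^1·1018.2338/(240)·0.9155^7·0.4024^1 = -0.919980
  k=1: (−1)^2·1018.2338/(48)·0.9155^5·0.4024^3 = +0.888818
  k=2: (−1)^3·1018.2338/(72)·0.9155^3·0.4024^5 = -0.114495
d^4_{2,1}(0.8283) = -0.919980 +0.888818 -0.114495 = -0.145657
|D^4_{2,1}|² = |d^4_{2,1}(β)|² = (-0.145657)² = 0.021216 (the z-rotation phases have unit modulus)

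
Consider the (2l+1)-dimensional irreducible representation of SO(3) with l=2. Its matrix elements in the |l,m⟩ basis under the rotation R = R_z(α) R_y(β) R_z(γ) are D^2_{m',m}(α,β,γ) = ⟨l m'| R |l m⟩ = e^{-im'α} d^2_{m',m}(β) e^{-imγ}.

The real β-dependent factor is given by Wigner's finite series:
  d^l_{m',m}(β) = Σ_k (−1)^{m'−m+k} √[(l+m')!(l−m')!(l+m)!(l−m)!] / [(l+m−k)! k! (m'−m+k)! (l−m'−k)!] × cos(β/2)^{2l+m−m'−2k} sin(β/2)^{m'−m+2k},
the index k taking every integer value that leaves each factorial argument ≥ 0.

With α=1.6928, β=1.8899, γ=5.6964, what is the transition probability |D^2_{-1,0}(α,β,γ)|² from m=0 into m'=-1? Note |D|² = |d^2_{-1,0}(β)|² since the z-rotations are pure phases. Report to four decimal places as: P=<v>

P=0.1331

First d^2_{-1,0}(β=1.8899), then the phase factors e^{-i(-1)α} and e^{-i(0)γ}:
With c≡cos(β/2)=0.585783 and s≡sin(β/2)=0.810468, N=[1·6·2·2]^{1/2}=4.898979
Admissible k: 1..2 (factorial args all ≥0)
  k=1: (−1)^0·4.8990/(2)·0.5858^3·0.8105^1 = +0.399046
  k=2: (−1)^1·4.8990/(2)·0.5858^1·0.8105^3 = -0.763870
d^2_{-1,0}(1.8899) = +0.399046 -0.763870 = -0.364825
|D^2_{-1,0}|² = |d^2_{-1,0}(β)|² = (-0.364825)² = 0.133097 (the z-rotation phases have unit modulus)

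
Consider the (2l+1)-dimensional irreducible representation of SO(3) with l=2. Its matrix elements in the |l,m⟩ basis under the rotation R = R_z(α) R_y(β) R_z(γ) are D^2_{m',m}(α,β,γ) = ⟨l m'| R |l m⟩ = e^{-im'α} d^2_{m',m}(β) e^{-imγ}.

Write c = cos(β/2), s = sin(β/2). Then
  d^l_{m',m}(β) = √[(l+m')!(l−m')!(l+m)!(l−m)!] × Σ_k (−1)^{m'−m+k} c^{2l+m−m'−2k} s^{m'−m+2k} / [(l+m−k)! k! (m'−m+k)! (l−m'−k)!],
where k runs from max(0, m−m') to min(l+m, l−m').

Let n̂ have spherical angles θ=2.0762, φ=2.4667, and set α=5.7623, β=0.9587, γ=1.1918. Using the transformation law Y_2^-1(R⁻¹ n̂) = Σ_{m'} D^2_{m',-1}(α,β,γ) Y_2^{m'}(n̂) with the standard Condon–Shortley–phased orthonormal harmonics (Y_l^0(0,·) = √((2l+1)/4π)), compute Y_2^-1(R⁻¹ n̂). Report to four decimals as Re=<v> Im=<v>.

Need the full column D^2_{m',-1} for m'=−2..2 at α=5.7623, β=0.9587, γ=1.1918.
cos(β/2)=0.887295, sin(β/2)=0.461203
d^2_{-2,-1}: single k=1 term ⇒ +0.644356;  D = +0.637117+0.096310i
d^2_{-1,-1}: k∈[0..1] ⇒ +0.619829 -0.502390 = +0.117440;  D = +0.091985+0.073012i
d^2_{0,-1}: k∈[0..1] ⇒ -0.789171 +0.213215 = -0.575956;  D = -0.213097-0.535084i
d^2_{1,-1}: k∈[0..1] ⇒ +0.502390 -0.045245 = +0.457145;  D = -0.064646+0.452551i
d^2_{2,-1}: single k=0 term ⇒ -0.174090;  D = +0.107118-0.137233i
Y_2^{m'}(θ=2.0762,φ=2.4667) and Σ D·Y over m':
  (+0.6371+0.0963i)·(+0.0648+0.2885i)  (+0.0920+0.0730i)·(+0.2555+0.2045i)  (-0.2131-0.5351i)·(-0.0936+0.0000i)  (-0.0646+0.4526i)·(-0.2555+0.2045i)  (+0.1071-0.1372i)·(+0.0648-0.2885i)
Y_2^-1(R⁻¹ n̂) = -0.066639+0.108960i

Re=-0.0666 Im=0.1090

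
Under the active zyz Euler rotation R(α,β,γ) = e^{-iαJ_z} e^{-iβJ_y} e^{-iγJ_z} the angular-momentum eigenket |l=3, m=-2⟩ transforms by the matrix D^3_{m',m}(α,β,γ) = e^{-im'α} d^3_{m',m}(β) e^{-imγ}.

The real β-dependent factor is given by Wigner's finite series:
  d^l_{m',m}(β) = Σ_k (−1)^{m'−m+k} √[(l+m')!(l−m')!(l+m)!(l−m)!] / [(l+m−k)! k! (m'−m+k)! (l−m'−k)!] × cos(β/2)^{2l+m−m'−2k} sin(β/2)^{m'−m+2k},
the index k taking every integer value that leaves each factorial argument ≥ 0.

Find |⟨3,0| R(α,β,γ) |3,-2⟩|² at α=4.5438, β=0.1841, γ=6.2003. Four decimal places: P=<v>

Split into d^3_{0,-2}(β=0.1841) × two z-phases.
With c≡cos(β/2)=0.995766 and s≡sin(β/2)=0.091920, N=[6·6·1·120]^{1/2}=65.726707
k: max(0,(-2)−(0))=0 … min(3+(-2),3−(0))=1
  k=0: (−1)^2·65.7267/(12)·0.9958^4·0.0919^2 = +0.045500
  k=1: (−1)^3·65.7267/(12)·0.9958^2·0.0919^4 = -0.000388
d^3_{0,-2}(0.1841) = +0.045500 -0.000388 = +0.045112
|D^3_{0,-2}|² = |d^3_{0,-2}(β)|² = (+0.045112)² = 0.002035 (the z-rotation phases have unit modulus)

P=0.0020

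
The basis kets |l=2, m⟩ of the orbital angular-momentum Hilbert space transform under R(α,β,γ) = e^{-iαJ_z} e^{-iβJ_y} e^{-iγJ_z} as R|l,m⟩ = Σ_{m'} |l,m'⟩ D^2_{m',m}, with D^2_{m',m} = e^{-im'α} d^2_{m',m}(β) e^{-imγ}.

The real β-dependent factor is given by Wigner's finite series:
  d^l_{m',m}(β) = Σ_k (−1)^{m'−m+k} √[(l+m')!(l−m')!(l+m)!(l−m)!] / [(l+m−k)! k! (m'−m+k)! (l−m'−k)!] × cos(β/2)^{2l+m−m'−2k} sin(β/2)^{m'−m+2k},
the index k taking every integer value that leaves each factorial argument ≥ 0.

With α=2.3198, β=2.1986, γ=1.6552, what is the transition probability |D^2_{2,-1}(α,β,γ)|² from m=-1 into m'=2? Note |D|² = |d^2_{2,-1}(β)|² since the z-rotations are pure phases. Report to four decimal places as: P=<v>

First d^2_{2,-1}(β=2.1986), then the phase factors e^{-i(2)α} and e^{-i(-1)γ}:
Half-angle: c=0.454220, s=0.890890. N=√(24·1·1·6)=12.000000
Admissible k: 0..0 (factorial args all ≥0)
  k=0: (−1)^3·12.0000/(6)·0.4542^1·0.8909^3 = -0.642344
d^2_{2,-1}(2.1986) = -0.642344
|D^2_{2,-1}|² = |d^2_{2,-1}(β)|² = (-0.642344)² = 0.412606 (the z-rotation phases have unit modulus)

P=0.4126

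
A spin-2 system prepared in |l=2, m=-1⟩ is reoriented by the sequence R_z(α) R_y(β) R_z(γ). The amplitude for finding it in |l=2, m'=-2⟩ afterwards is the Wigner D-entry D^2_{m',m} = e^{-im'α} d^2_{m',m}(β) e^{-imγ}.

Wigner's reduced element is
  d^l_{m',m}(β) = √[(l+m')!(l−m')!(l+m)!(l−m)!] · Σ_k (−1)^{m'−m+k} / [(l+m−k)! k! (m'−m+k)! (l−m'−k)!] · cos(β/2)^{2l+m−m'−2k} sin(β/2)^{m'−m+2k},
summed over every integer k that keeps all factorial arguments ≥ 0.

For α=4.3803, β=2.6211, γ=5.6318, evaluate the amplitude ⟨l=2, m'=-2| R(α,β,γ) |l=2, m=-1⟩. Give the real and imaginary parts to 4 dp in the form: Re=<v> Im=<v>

First d^2_{-2,-1}(β=2.6211), then the phase factors e^{-i(-2)α} and e^{-i(-1)γ}:
With c≡cos(β/2)=0.257319 and s≡sin(β/2)=0.966327, N=[1·24·1·6]^{1/2}=12.000000
k: max(0,(-1)−(-2))=1 … min(2+(-1),2−(-2))=1
  k=1: (−1)^0·12.0000/(6)·0.2573^3·0.9663^1 = +0.032928
d^2_{-2,-1}(2.6211) = +0.032928
Attach z-rotation phases: D = e^{-i(-2)(4.3803)}·(+0.032928)·e^{-i(-1)(5.6318)} = -0.008313+0.031861i

Re=-0.0083 Im=0.0319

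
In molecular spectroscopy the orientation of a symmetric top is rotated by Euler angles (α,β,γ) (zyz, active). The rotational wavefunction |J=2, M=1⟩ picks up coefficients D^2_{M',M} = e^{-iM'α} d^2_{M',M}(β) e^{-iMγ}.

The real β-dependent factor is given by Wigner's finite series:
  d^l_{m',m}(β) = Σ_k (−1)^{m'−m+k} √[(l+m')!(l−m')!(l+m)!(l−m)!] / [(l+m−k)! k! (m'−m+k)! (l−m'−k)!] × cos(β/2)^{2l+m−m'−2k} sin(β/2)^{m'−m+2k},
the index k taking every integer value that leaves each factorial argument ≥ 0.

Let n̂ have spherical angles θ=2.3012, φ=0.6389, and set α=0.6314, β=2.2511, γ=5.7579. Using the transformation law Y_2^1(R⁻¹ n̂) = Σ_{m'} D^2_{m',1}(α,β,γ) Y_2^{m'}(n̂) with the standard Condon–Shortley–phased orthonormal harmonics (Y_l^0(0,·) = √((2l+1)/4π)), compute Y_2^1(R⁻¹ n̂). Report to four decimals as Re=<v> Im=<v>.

Re=-0.0313 Im=-0.0231

Need the full column D^2_{m',1} for m'=−2..2 at α=0.6314, β=2.2511, γ=5.7579.
cos(β/2)=0.430680, sin(β/2)=0.902505
d^2_{-2,1}: single k=3 term ⇒ +0.633189;  D = -0.136505+0.618300i
d^2_{-1,1}: k∈[2..3] ⇒ +0.453242 -0.663434 = -0.210192;  D = -0.084576-0.192426i
d^2_{0,1}: k∈[1..2] ⇒ +0.176600 -0.775495 = -0.598895;  D = -0.518153-0.300322i
d^2_{1,1}: k∈[0..1] ⇒ +0.034405 -0.453242 = -0.418837;  D = -0.416481+0.044361i
d^2_{2,1}: single k=0 term ⇒ -0.144193;  D = -0.106723+0.096963i
Y_2^{m'}(θ=2.3012,φ=0.6389) and Σ D·Y over m':
  (-0.1365+0.6183i)·(+0.0619-0.2052i)  (-0.0846-0.1924i)·(-0.3082+0.2289i)  (-0.5182-0.3003i)·(+0.1058+0.0000i)  (-0.4165+0.0444i)·(+0.3082+0.2289i)  (-0.1067+0.0970i)·(+0.0619+0.2052i)
Y_2^1(R⁻¹ n̂) = -0.031277-0.023111i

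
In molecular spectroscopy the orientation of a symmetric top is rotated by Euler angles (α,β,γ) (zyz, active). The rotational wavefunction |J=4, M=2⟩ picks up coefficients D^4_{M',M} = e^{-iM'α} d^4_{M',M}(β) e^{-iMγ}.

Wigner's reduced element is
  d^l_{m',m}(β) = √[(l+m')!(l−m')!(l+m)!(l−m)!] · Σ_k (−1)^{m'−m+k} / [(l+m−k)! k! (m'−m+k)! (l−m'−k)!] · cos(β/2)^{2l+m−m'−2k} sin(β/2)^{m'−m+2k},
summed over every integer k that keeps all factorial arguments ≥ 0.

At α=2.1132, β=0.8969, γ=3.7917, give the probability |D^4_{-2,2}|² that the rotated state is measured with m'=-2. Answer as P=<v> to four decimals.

Split into d^4_{-2,2}(β=0.8969) × two z-phases.
c=cos(0.8969/2)=0.901120, s=sin(0.8969/2)=0.433569; N=√[2·720·720·2]=1440.000000
k∈{4,5,6} keeps every argument non-negative
  k=4: (−1)^0·1440.0000/(96)·0.9011^4·0.4336^4 = +0.349507
  k=5: (−1)^1·1440.0000/(120)·0.9011^2·0.4336^6 = -0.064729
  k=6: (−1)^2·1440.0000/(1440)·0.9011^0·0.4336^8 = +0.001249
d^4_{-2,2}(0.8969) = +0.349507 -0.064729 +0.001249 = +0.286027
|D^4_{-2,2}|² = |d^4_{-2,2}(β)|² = (+0.286027)² = 0.081812 (the z-rotation phases have unit modulus)

P=0.0818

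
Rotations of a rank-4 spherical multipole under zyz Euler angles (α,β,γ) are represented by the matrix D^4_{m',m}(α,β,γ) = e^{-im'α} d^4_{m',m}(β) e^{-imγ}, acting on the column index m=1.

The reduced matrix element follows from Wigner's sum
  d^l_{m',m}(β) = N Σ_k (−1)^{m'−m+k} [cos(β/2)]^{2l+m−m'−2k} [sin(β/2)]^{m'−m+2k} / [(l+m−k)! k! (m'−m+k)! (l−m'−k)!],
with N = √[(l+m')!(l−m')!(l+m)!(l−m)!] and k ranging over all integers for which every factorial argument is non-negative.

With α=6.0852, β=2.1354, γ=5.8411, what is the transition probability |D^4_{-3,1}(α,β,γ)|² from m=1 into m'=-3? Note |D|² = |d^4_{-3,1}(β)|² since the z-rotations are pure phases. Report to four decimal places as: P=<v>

P=0.1707

Split into d^4_{-3,1}(β=2.1354) × two z-phases.
With c≡cos(β/2)=0.482141 and s≡sin(β/2)=0.876094, N=[1·5040·120·6]^{1/2}=1904.940944
Admissible k: 4..5 (factorial args all ≥0)
  k=4: (−1)^0·1904.9409/(144)·0.4821^4·0.8761^4 = +0.421130
  k=5: (−1)^1·1904.9409/(240)·0.4821^2·0.8761^6 = -0.834299
d^4_{-3,1}(2.1354) = +0.421130 -0.834299 = -0.413169
|D^4_{-3,1}|² = |d^4_{-3,1}(β)|² = (-0.413169)² = 0.170708 (the z-rotation phases have unit modulus)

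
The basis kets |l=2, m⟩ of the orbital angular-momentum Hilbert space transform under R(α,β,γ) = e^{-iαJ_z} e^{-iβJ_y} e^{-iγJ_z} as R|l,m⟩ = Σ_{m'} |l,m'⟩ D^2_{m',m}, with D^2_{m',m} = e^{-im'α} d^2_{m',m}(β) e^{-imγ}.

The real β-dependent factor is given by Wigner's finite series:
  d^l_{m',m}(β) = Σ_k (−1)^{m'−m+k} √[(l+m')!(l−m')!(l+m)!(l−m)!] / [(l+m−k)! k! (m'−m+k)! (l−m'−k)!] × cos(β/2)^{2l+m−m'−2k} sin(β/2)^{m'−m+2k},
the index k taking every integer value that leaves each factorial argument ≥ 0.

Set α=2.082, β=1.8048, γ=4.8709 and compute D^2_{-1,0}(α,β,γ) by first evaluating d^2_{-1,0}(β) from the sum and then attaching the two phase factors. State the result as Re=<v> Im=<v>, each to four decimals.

Re=0.1351 Im=-0.2409

D^2_{-1,0}(2.082,1.8048,4.8709) = e^{-i·-1·2.082}·d^2_{-1,0}(1.8048)·e^{-i·0·4.8709}. Compute d first:
Half-angle: c=0.619728, s=0.784817. N=√(1·6·2·2)=4.898979
The bounds max(0,m−m')=1 and min(l+m,l−m')=2 give 2 terms
  k=1: (−1)^0·4.8990/(2)·0.6197^3·0.7848^1 = +0.457559
  k=2: (−1)^1·4.8990/(2)·0.6197^1·0.7848^3 = -0.733806
d^2_{-1,0}(1.8048) = +0.457559 -0.733806 = -0.276247
Attach z-rotation phases: D = e^{-i(-1)(2.082)}·(-0.276247)·e^{-i(0)(4.8709)} = +0.135147-0.240930i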